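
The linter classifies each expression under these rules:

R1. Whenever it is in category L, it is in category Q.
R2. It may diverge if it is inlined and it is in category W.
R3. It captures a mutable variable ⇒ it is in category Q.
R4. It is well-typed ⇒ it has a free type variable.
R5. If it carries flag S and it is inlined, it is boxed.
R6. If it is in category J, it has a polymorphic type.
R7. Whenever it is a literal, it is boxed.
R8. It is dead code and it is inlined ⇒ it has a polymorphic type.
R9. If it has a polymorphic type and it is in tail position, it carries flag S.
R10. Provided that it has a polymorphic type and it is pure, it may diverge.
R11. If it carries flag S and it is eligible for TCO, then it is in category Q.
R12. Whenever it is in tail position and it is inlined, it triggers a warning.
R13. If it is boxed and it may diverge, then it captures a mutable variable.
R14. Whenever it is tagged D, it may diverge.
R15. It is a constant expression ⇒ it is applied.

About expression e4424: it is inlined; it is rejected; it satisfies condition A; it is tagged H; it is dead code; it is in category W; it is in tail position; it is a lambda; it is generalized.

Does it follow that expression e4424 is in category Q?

Yes

By R2 (it is inlined, it is in category W): it may diverge.
By R8 (it is dead code, it is inlined): it has a polymorphic type.
By R9 (it has a polymorphic type, it is in tail position): it carries flag S.
By R5 (it carries flag S, it is inlined): it is boxed.
By R13 (it is boxed, it may diverge): it captures a mutable variable.
By R3 (it captures a mutable variable): it is in category Q.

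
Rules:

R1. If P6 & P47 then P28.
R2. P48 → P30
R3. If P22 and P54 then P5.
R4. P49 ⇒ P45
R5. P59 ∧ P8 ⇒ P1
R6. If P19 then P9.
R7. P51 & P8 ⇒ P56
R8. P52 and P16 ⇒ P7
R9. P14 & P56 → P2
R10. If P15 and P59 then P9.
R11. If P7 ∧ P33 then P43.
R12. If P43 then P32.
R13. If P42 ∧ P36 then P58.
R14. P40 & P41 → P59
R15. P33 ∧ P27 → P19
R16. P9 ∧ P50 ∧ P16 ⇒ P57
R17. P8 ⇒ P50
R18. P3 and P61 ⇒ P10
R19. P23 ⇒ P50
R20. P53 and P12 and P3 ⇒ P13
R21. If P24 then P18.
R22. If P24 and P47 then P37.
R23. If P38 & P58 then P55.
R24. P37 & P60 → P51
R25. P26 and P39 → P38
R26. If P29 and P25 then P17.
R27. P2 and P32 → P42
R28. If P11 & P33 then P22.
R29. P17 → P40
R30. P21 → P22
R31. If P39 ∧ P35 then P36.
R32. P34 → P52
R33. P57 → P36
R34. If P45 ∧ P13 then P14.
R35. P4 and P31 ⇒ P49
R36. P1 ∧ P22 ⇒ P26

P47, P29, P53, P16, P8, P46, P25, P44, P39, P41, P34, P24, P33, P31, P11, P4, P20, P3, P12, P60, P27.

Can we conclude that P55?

Yes

P19  (by R15: P33, P27)
P50  (by R17: P8)
P13  (by R20: P53, P12, P3)
P37  (by R22: P24, P47)
P51  (by R24: P37, P60)
P17  (by R26: P29, P25)
P22  (by R28: P11, P33)
P40  (by R29: P17)
P52  (by R32: P34)
P49  (by R35: P4, P31)
P45  (by R4: P49)
P9  (by R6: P19)
P56  (by R7: P51, P8)
P7  (by R8: P52, P16)
P43  (by R11: P7, P33)
P32  (by R12: P43)
P59  (by R14: P40, P41)
P57  (by R16: P9, P50, P16)
P36  (by R33: P57)
P14  (by R34: P45, P13)
P1  (by R5: P59, P8)
P2  (by R9: P14, P56)
P42  (by R27: P2, P32)
P26  (by R36: P1, P22)
P58  (by R13: P42, P36)
P38  (by R25: P26, P39)
P55  (by R23: P38, P58)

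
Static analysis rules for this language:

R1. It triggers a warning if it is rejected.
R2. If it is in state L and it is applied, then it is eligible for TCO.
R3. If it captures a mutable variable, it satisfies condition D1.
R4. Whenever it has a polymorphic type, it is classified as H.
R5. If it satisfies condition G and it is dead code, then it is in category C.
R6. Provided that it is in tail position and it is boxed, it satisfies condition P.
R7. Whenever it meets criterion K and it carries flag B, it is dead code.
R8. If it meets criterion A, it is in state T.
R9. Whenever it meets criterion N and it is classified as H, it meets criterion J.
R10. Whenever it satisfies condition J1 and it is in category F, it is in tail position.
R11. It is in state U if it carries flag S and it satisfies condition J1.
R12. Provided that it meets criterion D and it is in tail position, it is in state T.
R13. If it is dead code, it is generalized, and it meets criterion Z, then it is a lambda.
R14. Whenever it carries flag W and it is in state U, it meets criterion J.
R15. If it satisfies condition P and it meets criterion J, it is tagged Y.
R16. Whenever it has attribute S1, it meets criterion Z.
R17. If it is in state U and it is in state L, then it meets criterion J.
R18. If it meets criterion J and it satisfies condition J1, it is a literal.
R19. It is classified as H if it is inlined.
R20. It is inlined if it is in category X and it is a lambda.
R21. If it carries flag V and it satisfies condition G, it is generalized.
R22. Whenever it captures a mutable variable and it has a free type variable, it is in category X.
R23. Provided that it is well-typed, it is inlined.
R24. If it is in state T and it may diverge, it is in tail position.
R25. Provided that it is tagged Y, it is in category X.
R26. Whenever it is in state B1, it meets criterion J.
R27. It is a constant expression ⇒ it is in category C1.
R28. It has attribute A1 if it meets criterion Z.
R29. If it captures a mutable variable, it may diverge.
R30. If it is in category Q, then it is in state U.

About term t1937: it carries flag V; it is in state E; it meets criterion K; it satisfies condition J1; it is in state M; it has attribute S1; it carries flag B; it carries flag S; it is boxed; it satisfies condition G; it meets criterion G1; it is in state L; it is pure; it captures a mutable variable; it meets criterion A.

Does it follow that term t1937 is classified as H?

By R7 (it meets criterion K, it carries flag B): it is dead code.
By R8 (it meets criterion A): it is in state T.
By R11 (it carries flag S, it satisfies condition J1): it is in state U.
By R16 (it has attribute S1): it meets criterion Z.
By R17 (it is in state U, it is in state L): it meets criterion J.
By R21 (it carries flag V, it satisfies condition G): it is generalized.
By R29 (it captures a mutable variable): it may diverge.
By R13 (it is dead code, it is generalized, it meets criterion Z): it is a lambda.
By R24 (it is in state T, it may diverge): it is in tail position.
By R6 (it is in tail position, it is boxed): it satisfies condition P.
By R15 (it satisfies condition P, it meets criterion J): it is tagged Y.
By R25 (it is tagged Y): it is in category X.
By R20 (it is in category X, it is a lambda): it is inlined.
By R19 (it is inlined): it is classified as H.

Yes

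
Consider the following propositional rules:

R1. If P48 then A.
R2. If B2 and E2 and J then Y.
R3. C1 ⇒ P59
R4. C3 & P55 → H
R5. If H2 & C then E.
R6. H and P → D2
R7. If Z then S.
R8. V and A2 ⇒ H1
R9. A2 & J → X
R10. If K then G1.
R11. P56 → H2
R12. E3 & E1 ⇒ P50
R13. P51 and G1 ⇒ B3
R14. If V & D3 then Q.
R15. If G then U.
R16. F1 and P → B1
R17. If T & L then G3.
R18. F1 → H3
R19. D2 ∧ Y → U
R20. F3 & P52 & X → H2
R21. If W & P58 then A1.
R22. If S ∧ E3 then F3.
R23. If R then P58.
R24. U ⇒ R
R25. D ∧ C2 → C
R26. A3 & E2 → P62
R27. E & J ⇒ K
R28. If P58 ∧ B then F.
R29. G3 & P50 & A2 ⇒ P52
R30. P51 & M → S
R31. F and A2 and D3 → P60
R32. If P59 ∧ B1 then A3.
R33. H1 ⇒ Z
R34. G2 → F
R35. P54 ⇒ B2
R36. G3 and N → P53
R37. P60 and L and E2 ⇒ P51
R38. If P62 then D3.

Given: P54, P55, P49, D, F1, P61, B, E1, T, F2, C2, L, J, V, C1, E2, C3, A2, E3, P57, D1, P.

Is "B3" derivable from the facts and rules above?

P59  (by R3: C1)
H  (by R4: C3, P55)
D2  (by R6: H, P)
H1  (by R8: V, A2)
X  (by R9: A2, J)
P50  (by R12: E3, E1)
B1  (by R16: F1, P)
G3  (by R17: T, L)
C  (by R25: D, C2)
P52  (by R29: G3, P50, A2)
A3  (by R32: P59, B1)
Z  (by R33: H1)
B2  (by R35: P54)
Y  (by R2: B2, E2, J)
S  (by R7: Z)
U  (by R19: D2, Y)
F3  (by R22: S, E3)
R  (by R24: U)
P62  (by R26: A3, E2)
D3  (by R38: P62)
H2  (by R20: F3, P52, X)
P58  (by R23: R)
F  (by R28: P58, B)
P60  (by R31: F, A2, D3)
P51  (by R37: P60, L, E2)
E  (by R5: H2, C)
K  (by R27: E, J)
G1  (by R10: K)
B3  (by R13: P51, G1)

Yes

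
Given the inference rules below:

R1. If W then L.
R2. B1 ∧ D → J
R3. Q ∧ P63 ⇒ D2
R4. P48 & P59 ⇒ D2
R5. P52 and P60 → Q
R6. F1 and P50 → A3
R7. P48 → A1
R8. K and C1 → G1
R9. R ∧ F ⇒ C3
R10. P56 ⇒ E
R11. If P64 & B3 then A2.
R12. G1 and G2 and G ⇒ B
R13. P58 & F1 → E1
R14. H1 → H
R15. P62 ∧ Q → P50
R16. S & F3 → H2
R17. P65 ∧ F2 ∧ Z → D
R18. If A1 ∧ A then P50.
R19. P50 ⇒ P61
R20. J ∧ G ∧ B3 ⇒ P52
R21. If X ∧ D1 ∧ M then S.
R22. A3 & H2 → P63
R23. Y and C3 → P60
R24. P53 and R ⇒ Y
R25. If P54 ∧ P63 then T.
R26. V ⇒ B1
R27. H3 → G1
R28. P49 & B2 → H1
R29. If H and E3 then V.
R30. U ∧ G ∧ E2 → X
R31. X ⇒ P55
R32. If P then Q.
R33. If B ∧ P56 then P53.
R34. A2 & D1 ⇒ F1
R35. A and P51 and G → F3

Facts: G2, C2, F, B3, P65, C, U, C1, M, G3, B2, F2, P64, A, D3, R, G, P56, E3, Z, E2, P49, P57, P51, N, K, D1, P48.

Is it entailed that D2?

Yes

A1  (by R7: P48)
G1  (by R8: K, C1)
C3  (by R9: R, F)
A2  (by R11: P64, B3)
B  (by R12: G1, G2, G)
D  (by R17: P65, F2, Z)
P50  (by R18: A1, A)
H1  (by R28: P49, B2)
X  (by R30: U, G, E2)
P53  (by R33: B, P56)
F1  (by R34: A2, D1)
F3  (by R35: A, P51, G)
A3  (by R6: F1, P50)
H  (by R14: H1)
S  (by R21: X, D1, M)
Y  (by R24: P53, R)
V  (by R29: H, E3)
H2  (by R16: S, F3)
P63  (by R22: A3, H2)
P60  (by R23: Y, C3)
B1  (by R26: V)
J  (by R2: B1, D)
P52  (by R20: J, G, B3)
Q  (by R5: P52, P60)
D2  (by R3: Q, P63)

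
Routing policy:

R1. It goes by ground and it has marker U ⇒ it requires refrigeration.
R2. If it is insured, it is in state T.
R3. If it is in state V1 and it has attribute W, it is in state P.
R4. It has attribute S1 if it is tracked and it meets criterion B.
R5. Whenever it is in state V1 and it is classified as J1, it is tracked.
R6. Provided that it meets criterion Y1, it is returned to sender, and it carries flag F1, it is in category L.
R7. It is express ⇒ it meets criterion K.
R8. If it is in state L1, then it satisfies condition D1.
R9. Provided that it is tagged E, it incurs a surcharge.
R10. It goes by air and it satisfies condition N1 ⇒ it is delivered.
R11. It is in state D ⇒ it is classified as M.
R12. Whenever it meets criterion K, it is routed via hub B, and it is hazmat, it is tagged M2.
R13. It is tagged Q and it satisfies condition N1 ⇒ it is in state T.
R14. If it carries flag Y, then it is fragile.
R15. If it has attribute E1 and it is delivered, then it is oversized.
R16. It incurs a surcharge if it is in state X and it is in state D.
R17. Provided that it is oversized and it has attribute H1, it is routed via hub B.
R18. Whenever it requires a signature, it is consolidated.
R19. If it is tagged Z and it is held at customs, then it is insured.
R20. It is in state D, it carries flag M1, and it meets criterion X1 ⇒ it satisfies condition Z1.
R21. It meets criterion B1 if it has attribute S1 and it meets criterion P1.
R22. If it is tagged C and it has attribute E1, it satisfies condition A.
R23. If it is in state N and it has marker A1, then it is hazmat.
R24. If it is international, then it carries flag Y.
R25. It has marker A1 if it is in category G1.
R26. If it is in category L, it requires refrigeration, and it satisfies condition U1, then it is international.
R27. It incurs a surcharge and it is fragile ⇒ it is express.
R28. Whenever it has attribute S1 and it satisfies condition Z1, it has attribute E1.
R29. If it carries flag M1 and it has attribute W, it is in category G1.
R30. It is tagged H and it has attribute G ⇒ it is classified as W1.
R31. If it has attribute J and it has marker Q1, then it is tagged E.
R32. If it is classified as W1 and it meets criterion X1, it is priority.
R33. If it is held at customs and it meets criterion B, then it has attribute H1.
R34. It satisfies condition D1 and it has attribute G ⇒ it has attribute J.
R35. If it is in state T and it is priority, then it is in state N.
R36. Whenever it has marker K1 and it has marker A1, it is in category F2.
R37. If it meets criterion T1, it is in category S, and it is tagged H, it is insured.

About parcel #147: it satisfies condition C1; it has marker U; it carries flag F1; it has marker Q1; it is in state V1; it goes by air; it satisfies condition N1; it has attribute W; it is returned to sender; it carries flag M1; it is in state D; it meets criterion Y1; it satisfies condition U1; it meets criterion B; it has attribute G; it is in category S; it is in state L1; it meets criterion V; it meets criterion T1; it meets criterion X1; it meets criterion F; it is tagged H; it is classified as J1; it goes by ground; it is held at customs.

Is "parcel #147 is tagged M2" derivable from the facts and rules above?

Yes

By R1 (it goes by ground, it has marker U): it requires refrigeration.
By R5 (it is in state V1, it is classified as J1): it is tracked.
By R6 (it meets criterion Y1, it is returned to sender, it carries flag F1): it is in category L.
By R8 (it is in state L1): it satisfies condition D1.
By R10 (it goes by air, it satisfies condition N1): it is delivered.
By R20 (it is in state D, it carries flag M1, it meets criterion X1): it satisfies condition Z1.
By R26 (it is in category L, it requires refrigeration, it satisfies condition U1): it is international.
By R29 (it carries flag M1, it has attribute W): it is in category G1.
By R30 (it is tagged H, it has attribute G): it is classified as W1.
By R32 (it is classified as W1, it meets criterion X1): it is priority.
By R33 (it is held at customs, it meets criterion B): it has attribute H1.
By R34 (it satisfies condition D1, it has attribute G): it has attribute J.
By R37 (it meets criterion T1, it is in category S, it is tagged H): it is insured.
By R2 (it is insured): it is in state T.
By R4 (it is tracked, it meets criterion B): it has attribute S1.
By R24 (it is international): it carries flag Y.
By R25 (it is in category G1): it has marker A1.
By R28 (it has attribute S1, it satisfies condition Z1): it has attribute E1.
By R31 (it has attribute J, it has marker Q1): it is tagged E.
By R35 (it is in state T, it is priority): it is in state N.
By R9 (it is tagged E): it incurs a surcharge.
By R14 (it carries flag Y): it is fragile.
By R15 (it has attribute E1, it is delivered): it is oversized.
By R17 (it is oversized, it has attribute H1): it is routed via hub B.
By R23 (it is in state N, it has marker A1): it is hazmat.
By R27 (it incurs a surcharge, it is fragile): it is express.
By R7 (it is express): it meets criterion K.
By R12 (it meets criterion K, it is routed via hub B, it is hazmat): it is tagged M2.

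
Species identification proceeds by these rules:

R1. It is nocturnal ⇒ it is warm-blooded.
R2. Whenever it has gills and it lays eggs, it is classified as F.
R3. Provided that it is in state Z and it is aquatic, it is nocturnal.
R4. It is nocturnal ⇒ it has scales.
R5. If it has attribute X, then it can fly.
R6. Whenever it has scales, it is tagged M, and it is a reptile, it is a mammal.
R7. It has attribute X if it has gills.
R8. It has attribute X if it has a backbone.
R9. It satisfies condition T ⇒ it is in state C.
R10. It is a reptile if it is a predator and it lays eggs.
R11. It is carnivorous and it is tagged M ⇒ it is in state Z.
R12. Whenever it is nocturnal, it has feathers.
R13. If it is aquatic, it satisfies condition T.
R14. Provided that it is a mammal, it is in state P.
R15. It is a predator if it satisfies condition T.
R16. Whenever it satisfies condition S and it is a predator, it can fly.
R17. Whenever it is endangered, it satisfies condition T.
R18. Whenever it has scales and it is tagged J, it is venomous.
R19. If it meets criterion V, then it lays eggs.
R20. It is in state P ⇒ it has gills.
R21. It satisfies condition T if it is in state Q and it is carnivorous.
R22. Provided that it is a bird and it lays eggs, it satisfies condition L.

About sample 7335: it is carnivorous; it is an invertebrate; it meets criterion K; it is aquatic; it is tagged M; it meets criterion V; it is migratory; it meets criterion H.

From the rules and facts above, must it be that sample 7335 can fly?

Yes

By R11 (it is carnivorous, it is tagged M): it is in state Z.
By R13 (it is aquatic): it satisfies condition T.
By R15 (it satisfies condition T): it is a predator.
By R19 (it meets criterion V): it lays eggs.
By R3 (it is in state Z, it is aquatic): it is nocturnal.
By R4 (it is nocturnal): it has scales.
By R10 (it is a predator, it lays eggs): it is a reptile.
By R6 (it has scales, it is tagged M, it is a reptile): it is a mammal.
By R14 (it is a mammal): it is in state P.
By R20 (it is in state P): it has gills.
By R7 (it has gills): it has attribute X.
By R5 (it has attribute X): it can fly.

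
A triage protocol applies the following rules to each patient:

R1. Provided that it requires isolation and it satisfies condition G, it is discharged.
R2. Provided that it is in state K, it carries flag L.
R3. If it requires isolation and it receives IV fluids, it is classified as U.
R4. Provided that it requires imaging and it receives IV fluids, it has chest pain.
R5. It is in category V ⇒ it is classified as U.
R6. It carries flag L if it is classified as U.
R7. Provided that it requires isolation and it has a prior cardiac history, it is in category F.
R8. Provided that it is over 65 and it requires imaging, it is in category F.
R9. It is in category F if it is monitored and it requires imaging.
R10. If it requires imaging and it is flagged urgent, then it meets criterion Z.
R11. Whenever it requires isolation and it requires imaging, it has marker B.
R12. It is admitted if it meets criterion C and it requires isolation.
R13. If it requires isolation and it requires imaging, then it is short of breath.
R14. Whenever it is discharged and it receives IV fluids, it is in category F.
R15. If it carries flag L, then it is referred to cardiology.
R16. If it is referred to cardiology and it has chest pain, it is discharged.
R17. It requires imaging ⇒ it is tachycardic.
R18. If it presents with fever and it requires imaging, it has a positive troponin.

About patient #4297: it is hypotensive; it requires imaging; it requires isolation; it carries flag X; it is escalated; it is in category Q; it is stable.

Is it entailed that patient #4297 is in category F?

No

Forward chaining from the given facts derives: has marker B, is short of breath, is tachycardic.
Rules concluding "it is in category F": R7 needs "it has a prior cardiac history"; R8 needs "it is over 65"; R9 needs "it is monitored"; R14 needs "it is discharged" — none of these are established.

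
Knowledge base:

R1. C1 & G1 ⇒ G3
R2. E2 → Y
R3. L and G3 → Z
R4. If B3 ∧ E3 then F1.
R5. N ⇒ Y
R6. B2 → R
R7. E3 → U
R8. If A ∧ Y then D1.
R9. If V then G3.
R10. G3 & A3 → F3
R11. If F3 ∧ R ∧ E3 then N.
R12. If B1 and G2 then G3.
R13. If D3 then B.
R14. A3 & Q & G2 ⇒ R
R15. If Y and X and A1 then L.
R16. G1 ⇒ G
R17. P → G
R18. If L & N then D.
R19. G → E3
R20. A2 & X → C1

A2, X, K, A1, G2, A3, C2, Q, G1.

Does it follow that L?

Yes

R  (by R14: A3, Q, G2)
G  (by R16: G1)
E3  (by R19: G)
C1  (by R20: A2, X)
G3  (by R1: C1, G1)
F3  (by R10: G3, A3)
N  (by R11: F3, R, E3)
Y  (by R5: N)
L  (by R15: Y, X, A1)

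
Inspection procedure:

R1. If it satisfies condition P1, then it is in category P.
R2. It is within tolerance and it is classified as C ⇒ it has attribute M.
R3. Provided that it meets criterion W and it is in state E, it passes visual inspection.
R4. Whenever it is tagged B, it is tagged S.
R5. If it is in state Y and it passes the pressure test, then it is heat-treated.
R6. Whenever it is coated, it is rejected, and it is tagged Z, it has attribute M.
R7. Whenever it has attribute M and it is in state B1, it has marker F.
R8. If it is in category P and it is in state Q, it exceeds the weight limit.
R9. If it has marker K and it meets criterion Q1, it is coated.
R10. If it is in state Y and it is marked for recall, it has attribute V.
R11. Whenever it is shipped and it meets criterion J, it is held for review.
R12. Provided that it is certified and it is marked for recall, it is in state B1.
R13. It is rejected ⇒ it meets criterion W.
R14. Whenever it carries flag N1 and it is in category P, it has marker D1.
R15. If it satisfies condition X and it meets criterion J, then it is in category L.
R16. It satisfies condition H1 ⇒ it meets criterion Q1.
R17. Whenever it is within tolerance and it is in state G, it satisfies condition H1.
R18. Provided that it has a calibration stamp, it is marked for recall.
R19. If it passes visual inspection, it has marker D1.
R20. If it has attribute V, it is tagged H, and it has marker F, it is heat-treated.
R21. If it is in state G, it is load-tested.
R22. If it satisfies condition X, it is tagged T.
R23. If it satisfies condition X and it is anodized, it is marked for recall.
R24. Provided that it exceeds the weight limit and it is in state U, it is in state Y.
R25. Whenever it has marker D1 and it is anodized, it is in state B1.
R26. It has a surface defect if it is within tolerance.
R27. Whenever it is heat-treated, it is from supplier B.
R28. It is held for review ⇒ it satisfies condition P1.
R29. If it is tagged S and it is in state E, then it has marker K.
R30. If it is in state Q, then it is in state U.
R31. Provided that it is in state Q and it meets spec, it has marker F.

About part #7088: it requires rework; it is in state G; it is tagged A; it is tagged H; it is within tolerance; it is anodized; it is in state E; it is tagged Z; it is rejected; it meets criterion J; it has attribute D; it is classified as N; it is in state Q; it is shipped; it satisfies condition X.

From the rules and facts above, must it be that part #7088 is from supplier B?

No

Forward chaining from the given facts derives: is held for review, meets criterion W, is in category L, satisfies condition H1, is load-tested, is tagged T, is marked for recall, has a surface defect, satisfies condition P1, is in state U, is in category P, passes visual inspection, exceeds the weight limit, meets criterion Q1, has marker D1, is in state Y, is in state B1, has attribute V.
The only rule concluding "it is from supplier B" is R27, which needs "it is heat-treated"; that is never established.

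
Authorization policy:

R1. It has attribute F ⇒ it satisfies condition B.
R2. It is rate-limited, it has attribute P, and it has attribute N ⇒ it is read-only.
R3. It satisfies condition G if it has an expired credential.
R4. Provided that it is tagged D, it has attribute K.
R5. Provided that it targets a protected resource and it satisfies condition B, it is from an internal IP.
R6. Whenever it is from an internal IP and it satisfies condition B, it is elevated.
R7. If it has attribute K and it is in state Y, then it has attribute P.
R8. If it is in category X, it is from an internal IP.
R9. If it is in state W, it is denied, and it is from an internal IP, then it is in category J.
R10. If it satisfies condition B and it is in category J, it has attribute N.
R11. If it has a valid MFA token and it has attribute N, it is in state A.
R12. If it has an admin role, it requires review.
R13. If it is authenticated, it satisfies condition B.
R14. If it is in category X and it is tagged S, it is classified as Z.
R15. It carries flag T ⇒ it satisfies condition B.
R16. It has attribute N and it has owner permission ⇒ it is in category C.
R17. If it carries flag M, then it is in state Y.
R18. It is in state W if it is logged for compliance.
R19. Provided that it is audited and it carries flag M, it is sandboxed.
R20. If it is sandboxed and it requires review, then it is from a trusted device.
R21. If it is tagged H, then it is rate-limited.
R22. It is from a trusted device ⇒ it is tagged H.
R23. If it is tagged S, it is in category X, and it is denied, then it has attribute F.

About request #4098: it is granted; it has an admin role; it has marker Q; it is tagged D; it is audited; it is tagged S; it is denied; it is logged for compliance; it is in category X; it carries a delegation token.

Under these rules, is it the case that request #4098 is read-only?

Forward chaining from the given facts derives: has attribute K, is from an internal IP, requires review, is classified as Z, is in state W, has attribute F, satisfies condition B, is elevated, is in category J, has attribute N.
The only rule concluding "it is read-only" is R2, which needs "it is rate-limited"; that is never established.

No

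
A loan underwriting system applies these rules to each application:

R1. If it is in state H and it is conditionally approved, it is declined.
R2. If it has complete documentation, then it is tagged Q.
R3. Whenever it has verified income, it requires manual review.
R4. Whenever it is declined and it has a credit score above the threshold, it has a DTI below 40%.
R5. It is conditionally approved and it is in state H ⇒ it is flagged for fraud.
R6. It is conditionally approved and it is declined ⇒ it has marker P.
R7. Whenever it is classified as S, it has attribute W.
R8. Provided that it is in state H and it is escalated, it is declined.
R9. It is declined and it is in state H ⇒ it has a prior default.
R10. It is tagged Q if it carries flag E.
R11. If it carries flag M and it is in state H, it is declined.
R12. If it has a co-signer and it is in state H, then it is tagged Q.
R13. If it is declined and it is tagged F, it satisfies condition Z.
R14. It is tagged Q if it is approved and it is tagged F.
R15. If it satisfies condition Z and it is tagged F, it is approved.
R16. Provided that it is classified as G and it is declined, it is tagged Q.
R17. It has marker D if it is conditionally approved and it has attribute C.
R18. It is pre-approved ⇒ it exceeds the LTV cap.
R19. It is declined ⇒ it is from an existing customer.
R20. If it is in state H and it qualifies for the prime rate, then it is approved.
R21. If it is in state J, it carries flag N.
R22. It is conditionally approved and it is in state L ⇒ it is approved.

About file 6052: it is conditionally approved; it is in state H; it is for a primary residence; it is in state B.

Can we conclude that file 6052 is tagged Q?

Forward chaining from the given facts derives: is declined, is flagged for fraud, has marker P, has a prior default, is from an existing customer.
Rules concluding "it is tagged Q": R2 needs "it has complete documentation"; R10 needs "it carries flag E"; R12 needs "it has a co-signer"; R14 needs "it is approved"; R16 needs "it is classified as G" — none of these are established.

No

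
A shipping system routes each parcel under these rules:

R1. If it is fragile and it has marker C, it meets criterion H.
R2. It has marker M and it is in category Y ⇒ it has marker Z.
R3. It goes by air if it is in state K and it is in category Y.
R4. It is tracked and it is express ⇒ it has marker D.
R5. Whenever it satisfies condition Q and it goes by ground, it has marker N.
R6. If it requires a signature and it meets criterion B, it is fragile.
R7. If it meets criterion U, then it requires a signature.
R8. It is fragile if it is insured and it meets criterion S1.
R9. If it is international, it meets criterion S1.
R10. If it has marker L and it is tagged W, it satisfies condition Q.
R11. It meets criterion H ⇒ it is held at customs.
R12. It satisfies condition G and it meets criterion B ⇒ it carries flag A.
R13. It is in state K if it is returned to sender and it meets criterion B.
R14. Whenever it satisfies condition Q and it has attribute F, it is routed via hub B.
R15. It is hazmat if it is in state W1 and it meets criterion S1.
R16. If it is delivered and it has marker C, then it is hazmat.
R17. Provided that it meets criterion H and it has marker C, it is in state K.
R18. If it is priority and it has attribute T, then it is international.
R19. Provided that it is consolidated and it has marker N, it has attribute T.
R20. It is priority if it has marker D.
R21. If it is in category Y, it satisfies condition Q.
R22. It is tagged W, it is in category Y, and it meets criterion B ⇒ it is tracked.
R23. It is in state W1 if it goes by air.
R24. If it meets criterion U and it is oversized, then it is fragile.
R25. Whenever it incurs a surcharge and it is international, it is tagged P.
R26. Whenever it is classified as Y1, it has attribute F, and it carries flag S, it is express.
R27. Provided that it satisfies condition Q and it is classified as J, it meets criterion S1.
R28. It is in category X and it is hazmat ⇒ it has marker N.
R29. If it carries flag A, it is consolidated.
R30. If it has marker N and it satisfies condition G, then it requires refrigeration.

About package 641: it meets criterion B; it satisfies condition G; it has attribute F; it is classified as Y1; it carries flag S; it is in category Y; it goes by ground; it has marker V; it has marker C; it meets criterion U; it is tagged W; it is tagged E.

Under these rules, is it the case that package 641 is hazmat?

Yes

By R7 (it meets criterion U): it requires a signature.
By R12 (it satisfies condition G, it meets criterion B): it carries flag A.
By R21 (it is in category Y): it satisfies condition Q.
By R22 (it is tagged W, it is in category Y, it meets criterion B): it is tracked.
By R26 (it is classified as Y1, it has attribute F, it carries flag S): it is express.
By R29 (it carries flag A): it is consolidated.
By R4 (it is tracked, it is express): it has marker D.
By R5 (it satisfies condition Q, it goes by ground): it has marker N.
By R6 (it requires a signature, it meets criterion B): it is fragile.
By R19 (it is consolidated, it has marker N): it has attribute T.
By R20 (it has marker D): it is priority.
By R1 (it is fragile, it has marker C): it meets criterion H.
By R17 (it meets criterion H, it has marker C): it is in state K.
By R18 (it is priority, it has attribute T): it is international.
By R3 (it is in state K, it is in category Y): it goes by air.
By R9 (it is international): it meets criterion S1.
By R23 (it goes by air): it is in state W1.
By R15 (it is in state W1, it meets criterion S1): it is hazmat.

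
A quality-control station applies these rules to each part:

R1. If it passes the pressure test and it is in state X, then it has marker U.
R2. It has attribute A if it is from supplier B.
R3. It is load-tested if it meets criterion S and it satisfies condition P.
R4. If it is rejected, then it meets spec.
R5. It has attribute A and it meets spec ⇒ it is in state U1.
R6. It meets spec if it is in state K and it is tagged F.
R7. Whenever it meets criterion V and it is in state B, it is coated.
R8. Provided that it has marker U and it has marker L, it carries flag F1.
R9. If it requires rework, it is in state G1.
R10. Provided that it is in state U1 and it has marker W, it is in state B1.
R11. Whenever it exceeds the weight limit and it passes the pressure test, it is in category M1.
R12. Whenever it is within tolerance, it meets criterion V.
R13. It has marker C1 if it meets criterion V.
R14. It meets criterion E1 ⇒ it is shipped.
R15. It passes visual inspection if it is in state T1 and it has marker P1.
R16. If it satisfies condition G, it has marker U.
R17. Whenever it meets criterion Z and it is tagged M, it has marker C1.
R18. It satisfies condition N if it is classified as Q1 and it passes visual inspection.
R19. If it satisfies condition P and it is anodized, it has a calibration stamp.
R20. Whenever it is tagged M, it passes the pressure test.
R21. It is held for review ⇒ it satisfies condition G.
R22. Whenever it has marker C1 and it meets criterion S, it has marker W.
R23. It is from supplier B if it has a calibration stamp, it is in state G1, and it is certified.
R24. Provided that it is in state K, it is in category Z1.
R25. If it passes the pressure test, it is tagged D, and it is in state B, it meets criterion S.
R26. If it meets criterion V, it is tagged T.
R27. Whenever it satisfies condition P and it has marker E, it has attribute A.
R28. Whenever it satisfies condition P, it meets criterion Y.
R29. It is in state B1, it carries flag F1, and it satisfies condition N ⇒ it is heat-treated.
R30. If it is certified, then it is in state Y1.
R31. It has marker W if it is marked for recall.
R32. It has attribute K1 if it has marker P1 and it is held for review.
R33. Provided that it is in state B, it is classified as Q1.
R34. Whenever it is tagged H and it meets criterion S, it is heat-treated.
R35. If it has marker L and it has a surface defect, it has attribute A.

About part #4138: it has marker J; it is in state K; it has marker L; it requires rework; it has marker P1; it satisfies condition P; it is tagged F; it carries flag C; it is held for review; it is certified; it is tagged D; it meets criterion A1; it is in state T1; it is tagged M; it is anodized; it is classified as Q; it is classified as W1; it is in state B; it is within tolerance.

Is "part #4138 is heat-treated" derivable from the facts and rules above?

By R6 (it is in state K, it is tagged F): it meets spec.
By R9 (it requires rework): it is in state G1.
By R12 (it is within tolerance): it meets criterion V.
By R13 (it meets criterion V): it has marker C1.
By R15 (it is in state T1, it has marker P1): it passes visual inspection.
By R19 (it satisfies condition P, it is anodized): it has a calibration stamp.
By R20 (it is tagged M): it passes the pressure test.
By R21 (it is held for review): it satisfies condition G.
By R23 (it has a calibration stamp, it is in state G1, it is certified): it is from supplier B.
By R25 (it passes the pressure test, it is tagged D, it is in state B): it meets criterion S.
By R33 (it is in state B): it is classified as Q1.
By R2 (it is from supplier B): it has attribute A.
By R5 (it has attribute A, it meets spec): it is in state U1.
By R16 (it satisfies condition G): it has marker U.
By R18 (it is classified as Q1, it passes visual inspection): it satisfies condition N.
By R22 (it has marker C1, it meets criterion S): it has marker W.
By R8 (it has marker U, it has marker L): it carries flag F1.
By R10 (it is in state U1, it has marker W): it is in state B1.
By R29 (it is in state B1, it carries flag F1, it satisfies condition N): it is heat-treated.

Yes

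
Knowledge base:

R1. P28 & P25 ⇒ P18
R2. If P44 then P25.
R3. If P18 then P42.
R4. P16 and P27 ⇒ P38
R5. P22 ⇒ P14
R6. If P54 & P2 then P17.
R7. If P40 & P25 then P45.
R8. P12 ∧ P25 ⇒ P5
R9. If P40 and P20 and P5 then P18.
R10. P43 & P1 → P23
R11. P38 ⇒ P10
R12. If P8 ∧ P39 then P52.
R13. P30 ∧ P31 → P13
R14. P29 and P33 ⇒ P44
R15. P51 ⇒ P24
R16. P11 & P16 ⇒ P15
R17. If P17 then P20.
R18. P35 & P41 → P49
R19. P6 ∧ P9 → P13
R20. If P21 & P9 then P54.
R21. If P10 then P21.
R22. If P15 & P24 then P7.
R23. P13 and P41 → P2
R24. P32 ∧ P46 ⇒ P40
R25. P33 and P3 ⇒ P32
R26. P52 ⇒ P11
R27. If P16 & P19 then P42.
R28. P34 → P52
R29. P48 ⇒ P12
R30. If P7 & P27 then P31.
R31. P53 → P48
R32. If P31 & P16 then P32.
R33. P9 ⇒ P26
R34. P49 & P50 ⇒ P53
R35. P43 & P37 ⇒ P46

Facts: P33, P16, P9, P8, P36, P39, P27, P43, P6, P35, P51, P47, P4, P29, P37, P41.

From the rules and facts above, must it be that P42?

Forward chaining from the given facts derives: P38, P10, P52, P44, P24, P49, P13, P21, P2, P11, P26, P46, P25, P15, P54, P7, P31, P32, P17, P20, P40, P45.
Rules concluding P42: R3 needs P18; R27 needs P19 — none of these are established.

No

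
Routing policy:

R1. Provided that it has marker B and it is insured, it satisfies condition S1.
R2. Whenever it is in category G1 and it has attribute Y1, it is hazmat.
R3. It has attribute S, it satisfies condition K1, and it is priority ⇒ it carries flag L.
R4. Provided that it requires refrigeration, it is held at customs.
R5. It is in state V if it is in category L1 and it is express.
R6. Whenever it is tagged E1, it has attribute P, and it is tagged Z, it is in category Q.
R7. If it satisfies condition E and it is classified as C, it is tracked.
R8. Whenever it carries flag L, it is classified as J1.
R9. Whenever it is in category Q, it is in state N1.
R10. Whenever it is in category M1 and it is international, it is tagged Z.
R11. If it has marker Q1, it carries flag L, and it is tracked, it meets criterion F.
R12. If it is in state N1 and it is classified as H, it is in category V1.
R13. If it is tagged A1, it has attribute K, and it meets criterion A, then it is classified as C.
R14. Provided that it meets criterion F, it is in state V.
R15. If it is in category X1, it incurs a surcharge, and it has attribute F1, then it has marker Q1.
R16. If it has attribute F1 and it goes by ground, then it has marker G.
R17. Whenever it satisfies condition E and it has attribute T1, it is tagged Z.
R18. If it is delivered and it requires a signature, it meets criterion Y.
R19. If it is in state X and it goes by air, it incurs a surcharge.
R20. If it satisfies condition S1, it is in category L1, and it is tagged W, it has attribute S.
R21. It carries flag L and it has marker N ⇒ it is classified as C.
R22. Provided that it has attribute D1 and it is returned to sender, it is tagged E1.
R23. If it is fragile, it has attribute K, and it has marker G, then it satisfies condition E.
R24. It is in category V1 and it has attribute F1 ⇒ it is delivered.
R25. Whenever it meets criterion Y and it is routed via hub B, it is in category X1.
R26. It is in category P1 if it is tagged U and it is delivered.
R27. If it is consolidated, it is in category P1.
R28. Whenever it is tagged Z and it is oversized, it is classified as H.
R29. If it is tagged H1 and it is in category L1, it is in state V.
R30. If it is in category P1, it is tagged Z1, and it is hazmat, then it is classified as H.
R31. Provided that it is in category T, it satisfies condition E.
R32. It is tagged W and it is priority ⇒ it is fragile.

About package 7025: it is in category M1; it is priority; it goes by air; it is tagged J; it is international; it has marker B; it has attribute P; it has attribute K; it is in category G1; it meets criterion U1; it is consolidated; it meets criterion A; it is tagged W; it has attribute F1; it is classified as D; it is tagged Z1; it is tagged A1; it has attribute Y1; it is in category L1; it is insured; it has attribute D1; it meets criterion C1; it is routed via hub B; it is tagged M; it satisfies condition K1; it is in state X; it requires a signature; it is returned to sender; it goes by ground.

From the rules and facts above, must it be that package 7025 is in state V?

Yes

By R1 (it has marker B, it is insured): it satisfies condition S1.
By R2 (it is in category G1, it has attribute Y1): it is hazmat.
By R10 (it is in category M1, it is international): it is tagged Z.
By R13 (it is tagged A1, it has attribute K, it meets criterion A): it is classified as C.
By R16 (it has attribute F1, it goes by ground): it has marker G.
By R19 (it is in state X, it goes by air): it incurs a surcharge.
By R20 (it satisfies condition S1, it is in category L1, it is tagged W): it has attribute S.
By R22 (it has attribute D1, it is returned to sender): it is tagged E1.
By R27 (it is consolidated): it is in category P1.
By R30 (it is in category P1, it is tagged Z1, it is hazmat): it is classified as H.
By R32 (it is tagged W, it is priority): it is fragile.
By R3 (it has attribute S, it satisfies condition K1, it is priority): it carries flag L.
By R6 (it is tagged E1, it has attribute P, it is tagged Z): it is in category Q.
By R9 (it is in category Q): it is in state N1.
By R12 (it is in state N1, it is classified as H): it is in category V1.
By R23 (it is fragile, it has attribute K, it has marker G): it satisfies condition E.
By R24 (it is in category V1, it has attribute F1): it is delivered.
By R7 (it satisfies condition E, it is classified as C): it is tracked.
By R18 (it is delivered, it requires a signature): it meets criterion Y.
By R25 (it meets criterion Y, it is routed via hub B): it is in category X1.
By R15 (it is in category X1, it incurs a surcharge, it has attribute F1): it has marker Q1.
By R11 (it has marker Q1, it carries flag L, it is tracked): it meets criterion F.
By R14 (it meets criterion F): it is in state V.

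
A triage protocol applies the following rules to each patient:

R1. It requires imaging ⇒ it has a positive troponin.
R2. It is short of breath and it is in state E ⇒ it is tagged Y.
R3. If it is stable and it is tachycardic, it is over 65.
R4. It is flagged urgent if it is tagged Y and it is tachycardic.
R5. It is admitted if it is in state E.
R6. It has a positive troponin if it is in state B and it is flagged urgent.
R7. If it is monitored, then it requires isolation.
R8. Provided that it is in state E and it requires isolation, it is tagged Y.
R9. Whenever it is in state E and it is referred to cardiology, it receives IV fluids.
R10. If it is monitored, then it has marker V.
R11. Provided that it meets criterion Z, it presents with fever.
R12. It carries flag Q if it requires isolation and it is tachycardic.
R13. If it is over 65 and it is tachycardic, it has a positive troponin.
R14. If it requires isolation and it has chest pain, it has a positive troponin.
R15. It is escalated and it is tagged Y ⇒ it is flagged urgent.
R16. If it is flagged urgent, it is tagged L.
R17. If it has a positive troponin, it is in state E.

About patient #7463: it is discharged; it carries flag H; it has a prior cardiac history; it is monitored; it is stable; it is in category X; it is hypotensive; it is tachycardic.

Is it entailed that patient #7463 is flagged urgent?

Yes

By R3 (it is stable, it is tachycardic): it is over 65.
By R7 (it is monitored): it requires isolation.
By R13 (it is over 65, it is tachycardic): it has a positive troponin.
By R17 (it has a positive troponin): it is in state E.
By R8 (it is in state E, it requires isolation): it is tagged Y.
By R4 (it is tagged Y, it is tachycardic): it is flagged urgent.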